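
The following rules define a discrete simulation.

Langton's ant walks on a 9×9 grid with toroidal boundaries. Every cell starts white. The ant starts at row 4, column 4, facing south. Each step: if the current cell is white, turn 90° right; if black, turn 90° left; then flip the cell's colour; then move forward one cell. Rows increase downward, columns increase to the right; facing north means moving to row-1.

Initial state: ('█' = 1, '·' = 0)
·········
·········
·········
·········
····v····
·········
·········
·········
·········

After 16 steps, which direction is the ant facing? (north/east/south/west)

[0] ·········
·········
·········
·········
····v····
·········
·········
·········
·········
[1] ·········
·········
·········
·········
···<█····
·········
·········
·········
·········
[2] ·········
·········
·········
···^·····
···██····
·········
·········
·········
·········
[3] ·········
·········
·········
···█>····
···██····
·········
·········
·········
·········
[4] ·········
·········
·········
···██····
···█v····
·········
·········
·········
·········
[5] ·········
·········
·········
···██····
···█·>···
·········
·········
·········
·········
[6] ·········
·········
·········
···██····
···█·█···
·····v···
·········
·········
·········
[7] ·········
·········
·········
···██····
···█·█···
····<█···
·········
·········
·········
[8] ·········
·········
·········
···██····
···█^█···
····██···
·········
·········
·········
[9] ·········
·········
·········
···██····
···██>···
····██···
·········
·········
·········
[10] ·········
·········
·········
···██^···
···██····
····██···
·········
·········
·········
[11] ·········
·········
·········
···███>··
···██····
····██···
·········
·········
·········
[12] ·········
·········
·········
···████··
···██·v··
····██···
·········
·········
·········
[13] ·········
·········
·········
···████··
···██<█··
····██···
·········
·········
·········
[14] ·········
·········
·········
···██^█··
···████··
····██···
·········
·········
·········
[15] ·········
·········
·········
···█<·█··
···████··
····██···
·········
·········
·········
[16] ·········
·········
·········
···█··█··
···█v██··
····██···
·········
·········
·········

south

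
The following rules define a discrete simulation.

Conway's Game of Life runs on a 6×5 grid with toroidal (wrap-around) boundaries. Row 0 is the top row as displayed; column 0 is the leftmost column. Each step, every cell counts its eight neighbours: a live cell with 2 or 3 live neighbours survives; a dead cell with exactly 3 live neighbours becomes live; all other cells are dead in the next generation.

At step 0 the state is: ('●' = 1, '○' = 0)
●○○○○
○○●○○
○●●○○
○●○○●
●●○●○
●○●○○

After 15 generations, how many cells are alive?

7

t=0: ●○○○○
○○●○○
○●●○○
○●○○●
●●○●○
●○●○○
t=1: ○○○○○
○○●○○
●●●●○
○○○●●
○○○●○
●○●○○
t=2: ○●○○○
○○●●○
●●○○○
●●○○○
○○●●○
○○○○○
t=3: ○○●○○
●○●○○
●○○○●
●○○○●
○●●○○
○○●○○
t=4: ○○●●○
●○○●●
○○○●○
○○○●●
●●●●○
○○●●○
t=5: ○●○○○
○○○○○
●○●○○
●●○○○
●●○○○
○○○○○
t=6: ○○○○○
○●○○○
●○○○○
○○●○●
●●○○○
●●○○○
t=7: ●●○○○
○○○○○
●●○○○
○○○○●
○○●○●
●●○○○
t=8: ●●○○○
○○○○○
●○○○○
○●○●●
○●○●●
○○●○●
t=9: ●●○○○
●●○○○
●○○○●
○●○●○
○●○○○
○○●○●
t=10: ○○●○●
○○○○○
○○●○●
○●●○●
●●○●○
○○●○○
t=11: ○○○●○
○○○○○
●●●○○
○○○○●
●○○●●
●○●○●
t=12: ○○○●●
○●●○○
●●○○○
○○●○○
○●○○○
●●●○○
t=13: ○○○●●
○●●●●
●○○○○
●○●○○
●○○○○
●●●●●
t=14: ○○○○○
○●●○○
●○○○○
●○○○●
○○○○○
○●●○○
t=15: ○○○○○
○●○○○
●○○○●
●○○○●
●●○○○
○○○○○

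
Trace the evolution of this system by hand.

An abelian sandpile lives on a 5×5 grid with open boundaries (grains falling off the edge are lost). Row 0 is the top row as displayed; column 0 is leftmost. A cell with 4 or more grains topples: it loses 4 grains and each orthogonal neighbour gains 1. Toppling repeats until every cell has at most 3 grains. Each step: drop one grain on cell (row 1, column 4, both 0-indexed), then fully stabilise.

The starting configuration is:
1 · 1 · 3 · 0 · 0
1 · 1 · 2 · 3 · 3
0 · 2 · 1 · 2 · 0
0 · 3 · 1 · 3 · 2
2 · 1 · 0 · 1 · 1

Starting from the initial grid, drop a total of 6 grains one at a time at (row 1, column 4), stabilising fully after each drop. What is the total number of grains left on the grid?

38

k=0  1 · 1 · 3 · 0 · 0
1 · 1 · 2 · 3 · 3
0 · 2 · 1 · 2 · 0
0 · 3 · 1 · 3 · 2
2 · 1 · 0 · 1 · 1
k=1  1 · 1 · 3 · 1 · 1
1 · 1 · 3 · 0 · 1
0 · 2 · 1 · 3 · 1
0 · 3 · 1 · 3 · 2
2 · 1 · 0 · 1 · 1
k=2  1 · 1 · 3 · 1 · 1
1 · 1 · 3 · 0 · 2
0 · 2 · 1 · 3 · 1
0 · 3 · 1 · 3 · 2
2 · 1 · 0 · 1 · 1
k=3  1 · 1 · 3 · 1 · 1
1 · 1 · 3 · 0 · 3
0 · 2 · 1 · 3 · 1
0 · 3 · 1 · 3 · 2
2 · 1 · 0 · 1 · 1
k=4  1 · 1 · 3 · 1 · 2
1 · 1 · 3 · 1 · 0
0 · 2 · 1 · 3 · 2
0 · 3 · 1 · 3 · 2
2 · 1 · 0 · 1 · 1
k=5  1 · 1 · 3 · 1 · 2
1 · 1 · 3 · 1 · 1
0 · 2 · 1 · 3 · 2
0 · 3 · 1 · 3 · 2
2 · 1 · 0 · 1 · 1
k=6  1 · 1 · 3 · 1 · 2
1 · 1 · 3 · 1 · 2
0 · 2 · 1 · 3 · 2
0 · 3 · 1 · 3 · 2
2 · 1 · 0 · 1 · 1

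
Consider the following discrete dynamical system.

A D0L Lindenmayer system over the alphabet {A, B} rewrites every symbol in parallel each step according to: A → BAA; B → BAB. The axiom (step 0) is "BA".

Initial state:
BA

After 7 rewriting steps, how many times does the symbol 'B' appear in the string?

step 0: BA
step 1: BABBAA
step 2: BABBAABABBABBAABAA
step 3: BABBAABABBABBAABAABABBAABABBABBAABABBABBAABAABABBAABAA
step 4: BABBAABABBABBAABAABABBAABABBABBAABABBABBAABAABABBAABAABABB…ABABBABBAABABBABBAABAABABBAABAABABBAABABBABBAABAABABBAABAA  (len 162)
step 5: BABBAABABBABBAABAABABBAABABBABBAABABBABBAABAABABBAABAABABB…ABABBABBAABABBABBAABAABABBAABAABABBAABABBABBAABAABABBAABAA  (len 486)
step 6: BABBAABABBABBAABAABABBAABABBABBAABABBABBAABAABABBAABAABABB…ABABBABBAABABBABBAABAABABBAABAABABBAABABBABBAABAABABBAABAA  (len 1458)
step 7: BABBAABABBABBAABAABABBAABABBABBAABABBABBAABAABABBAABAABABB…ABABBABBAABABBABBAABAABABBAABAABABBAABABBABBAABAABABBAABAA  (len 4374)

2187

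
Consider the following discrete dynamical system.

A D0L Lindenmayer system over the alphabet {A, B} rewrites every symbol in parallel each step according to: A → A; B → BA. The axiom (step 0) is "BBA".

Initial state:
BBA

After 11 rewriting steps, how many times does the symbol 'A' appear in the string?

t=0: BBA
t=1: BABAA
t=2: BAABAAA
t=3: BAAABAAAA
t=4: BAAAABAAAAA
t=5: BAAAAABAAAAAA
t=6: BAAAAAABAAAAAAA
t=7: BAAAAAAABAAAAAAAA
t=8: BAAAAAAAABAAAAAAAAA
t=9: BAAAAAAAAABAAAAAAAAAA
t=10: BAAAAAAAAAABAAAAAAAAAAA
t=11: BAAAAAAAAAAABAAAAAAAAAAAA

23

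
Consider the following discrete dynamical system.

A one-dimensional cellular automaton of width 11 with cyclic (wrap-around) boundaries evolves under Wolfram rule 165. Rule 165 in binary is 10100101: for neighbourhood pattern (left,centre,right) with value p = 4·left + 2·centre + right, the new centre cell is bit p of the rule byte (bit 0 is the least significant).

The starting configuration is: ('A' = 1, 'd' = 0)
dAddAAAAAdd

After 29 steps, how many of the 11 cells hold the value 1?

5

[0] dAddAAAAAdd
[1] dAdddAAAddA
[2] AAdAddAdddA
[3] AdAAddAdAdd
[4] AAddddAAAdd
[5] dddAAddAddd
[6] AAdddddAdAA
[7] AddAAAdAAdA
[8] ddddAdAddAd
[9] AAAdAAAddAd
[10] dAdAdAdddAA
[11] AAAAAAdAddd
[12] dAAAAdAAdAd
[13] ddAAdAddAAd
[14] AdddAAddddd
[15] AdAddddAAAd
[16] AAAdAAddAdA
[17] AAdAddddAAd
[18] ddAAdAAdddA
[19] ddddAdddAdA
[20] dAAdAdAdAAA
[21] AddAAAAAdAd
[22] AdddAAAdAAA
[23] ddAddAdAdAA
[24] ddAddAAAAdd
[25] AdAdddAAddA
[26] dAAdAdddddd
[27] dddAAdAAAAA
[28] dAdddAdAAAd
[29] dAdAdAAdAdd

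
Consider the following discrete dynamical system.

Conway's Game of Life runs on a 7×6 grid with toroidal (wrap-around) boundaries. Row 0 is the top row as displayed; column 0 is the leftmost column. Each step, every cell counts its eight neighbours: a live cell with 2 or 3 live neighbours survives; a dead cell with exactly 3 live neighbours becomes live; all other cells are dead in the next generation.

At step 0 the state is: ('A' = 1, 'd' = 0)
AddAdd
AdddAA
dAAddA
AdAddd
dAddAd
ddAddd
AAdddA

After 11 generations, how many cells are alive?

k=0  AddAdd
AdddAA
dAAddA
AdAddd
dAddAd
ddAddd
AAdddA
k=1  dddddd
ddAAAd
ddAAAd
AdAAdA
dAAAdd
ddAddA
AAAddA
k=2  AdddAA
ddAdAd
dddddd
AddddA
dddddA
ddddAA
AAAddA
k=3  ddAdAd
dddAAd
dddddA
AddddA
dddddd
dAddAd
dAdAdd
k=4  ddAdAd
dddAAA
AddddA
AddddA
AddddA
ddAddd
dAdAAd
k=5  ddAddd
AddAdd
dddddd
dAddAd
AAdddA
AAAAAA
dAddAd
k=6  dAAAdd
dddddd
dddddd
dAdddA
dddddd
dddAdd
ddddAd
k=7  ddAAdd
ddAddd
dddddd
dddddd
dddddd
dddddd
ddddAd
k=8  ddAAdd
ddAAdd
dddddd
dddddd
dddddd
dddddd
dddAdd
k=9  ddddAd
ddAAdd
dddddd
dddddd
dddddd
dddddd
ddAAdd
k=10  ddddAd
dddAdd
dddddd
dddddd
dddddd
dddddd
dddAdd
k=11  dddAAd
dddddd
dddddd
dddddd
dddddd
dddddd
dddddd

2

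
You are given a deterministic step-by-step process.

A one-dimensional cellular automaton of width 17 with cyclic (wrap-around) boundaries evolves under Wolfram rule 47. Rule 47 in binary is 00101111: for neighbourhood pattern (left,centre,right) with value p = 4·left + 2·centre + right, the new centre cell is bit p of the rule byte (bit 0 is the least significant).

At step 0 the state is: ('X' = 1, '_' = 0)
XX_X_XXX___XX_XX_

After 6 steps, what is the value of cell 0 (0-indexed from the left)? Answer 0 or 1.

t=0: XX_X_XXX___XX_XX_
t=1: X_XXXX___XXX_XX_X
t=2: _XX____XXX__XX_XX
t=3: XX__XXXX___XX_XX_
t=4: X__XX____XXX_XX_X
t=5: __XX__XXXX__XX_XX
t=6: _XX__XX____XX_XX_

0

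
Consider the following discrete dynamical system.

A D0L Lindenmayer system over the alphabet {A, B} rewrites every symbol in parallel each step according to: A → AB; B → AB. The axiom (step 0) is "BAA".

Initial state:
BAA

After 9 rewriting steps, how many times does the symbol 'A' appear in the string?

0) BAA
1) ABABAB
2) ABABABABABAB
3) ABABABABABABABABABABABAB
4) ABABABABABABABABABABABABABABABABABABABABABABABAB
5) ABABABABABABABABABABABABABABABABABABABABABABABABABABABABABABABABABABABABABABABABABABABABABABABAB
6) ABABABABABABABABABABABABABABABABABABABABABABABABABABABABAB…ABABABABABABABABABABABABABABABABABABABABABABABABABABABABAB  (len 192)
7) ABABABABABABABABABABABABABABABABABABABABABABABABABABABABAB…ABABABABABABABABABABABABABABABABABABABABABABABABABABABABAB  (len 384)
8) ABABABABABABABABABABABABABABABABABABABABABABABABABABABABAB…ABABABABABABABABABABABABABABABABABABABABABABABABABABABABAB  (len 768)
9) ABABABABABABABABABABABABABABABABABABABABABABABABABABABABAB…ABABABABABABABABABABABABABABABABABABABABABABABABABABABABAB  (len 1536)

768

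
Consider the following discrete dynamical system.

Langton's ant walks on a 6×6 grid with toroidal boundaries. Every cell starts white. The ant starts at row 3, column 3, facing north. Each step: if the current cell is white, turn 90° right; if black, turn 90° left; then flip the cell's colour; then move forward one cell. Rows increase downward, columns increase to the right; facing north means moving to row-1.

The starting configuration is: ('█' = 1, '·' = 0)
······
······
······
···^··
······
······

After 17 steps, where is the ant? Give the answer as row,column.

3,2

0) ······
······
······
···^··
······
······
1) ······
······
······
···█>·
······
······
2) ······
······
······
···██·
····v·
······
3) ······
······
······
···██·
···<█·
······
4) ······
······
······
···^█·
···██·
······
5) ······
······
······
··<·█·
···██·
······
6) ······
······
··^···
··█·█·
···██·
······
7) ······
······
··█>··
··█·█·
···██·
······
8) ······
······
··██··
··█v█·
···██·
······
9) ······
······
··██··
··<██·
···██·
······
10) ······
······
··██··
···██·
··v██·
······
11) ······
······
··██··
···██·
·<███·
······
12) ······
······
··██··
·^·██·
·████·
······
13) ······
······
··██··
·█>██·
·████·
······
14) ······
······
··██··
·████·
·█v██·
······
15) ······
······
··██··
·████·
·█·>█·
······
16) ······
······
··██··
·██^█·
·█··█·
······
17) ······
······
··██··
·█<·█·
·█··█·
······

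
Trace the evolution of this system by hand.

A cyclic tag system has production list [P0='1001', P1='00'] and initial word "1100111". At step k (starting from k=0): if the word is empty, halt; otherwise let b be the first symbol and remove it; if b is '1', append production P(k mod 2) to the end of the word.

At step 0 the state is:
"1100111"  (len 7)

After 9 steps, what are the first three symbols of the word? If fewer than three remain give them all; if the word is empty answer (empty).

t=0: "1100111"  (len 7)
t=1: "1001111001"  (len 10)
t=2: "00111100100"  (len 11)
t=3: "0111100100"  (len 10)
t=4: "111100100"  (len 9)
t=5: "111001001001"  (len 12)
t=6: "1100100100100"  (len 13)
t=7: "1001001001001001"  (len 16)
t=8: "00100100100100100"  (len 17)
t=9: "0100100100100100"  (len 16)

010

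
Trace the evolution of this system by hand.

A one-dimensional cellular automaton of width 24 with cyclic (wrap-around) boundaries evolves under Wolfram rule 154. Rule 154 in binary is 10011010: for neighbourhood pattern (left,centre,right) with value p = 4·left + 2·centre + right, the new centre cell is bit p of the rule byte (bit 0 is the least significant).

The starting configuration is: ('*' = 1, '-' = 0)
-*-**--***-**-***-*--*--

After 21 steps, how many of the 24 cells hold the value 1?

12

k=0  -*-**--***-**-***-*--*--
k=1  *--*-****--*--**---**-*-
k=2  -**--***-**-***-*-**----
k=3  **-****--*--**----*-*---
k=4  *--***-**-***-*--*---*-*
k=5  -****--*--**---**-*-*--*
k=6  -***-**-***-*-**-----**-
k=7  ***--*--**----*-*---**-*
k=8  **-**-***-*--*---*-**--*
k=9  *--*--**---**-*-*--*-***
k=10  -**-***-*-**-----**--***
k=11  -*--**----*-*---**-****-
k=12  *-***-*--*---*-**--***-*
k=13  --**---**-*-*--*-****--*
k=14  ***-*-**-----**--***-**-
k=15  **----*-*---**-****--*--
k=16  *-*--*---*-**--***-**-**
k=17  ---**-*-*--*-****--*--**
k=18  *-**-----**--***-**-***-
k=19  --*-*---**-****--*--**--
k=20  -*---*-**--***-**-***-*-
k=21  *-*-*--*-****--*--**---*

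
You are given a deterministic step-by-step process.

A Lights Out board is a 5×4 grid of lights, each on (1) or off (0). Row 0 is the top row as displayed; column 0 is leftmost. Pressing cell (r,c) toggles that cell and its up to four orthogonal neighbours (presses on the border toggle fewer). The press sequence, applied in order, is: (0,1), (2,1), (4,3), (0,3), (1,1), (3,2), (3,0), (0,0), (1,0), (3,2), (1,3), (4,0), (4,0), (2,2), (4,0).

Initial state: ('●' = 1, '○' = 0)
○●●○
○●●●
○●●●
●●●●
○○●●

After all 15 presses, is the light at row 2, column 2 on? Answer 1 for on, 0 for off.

gen 0: ○●●○
○●●●
○●●●
●●●●
○○●●
gen 1: ●○○○
○○●●
○●●●
●●●●
○○●●
gen 2: ●○○○
○●●●
●○○●
●○●●
○○●●
gen 3: ●○○○
○●●●
●○○●
●○●○
○○○○
gen 4: ●○●●
○●●○
●○○●
●○●○
○○○○
gen 5: ●●●●
●○○○
●●○●
●○●○
○○○○
gen 6: ●●●●
●○○○
●●●●
●●○●
○○●○
gen 7: ●●●●
●○○○
○●●●
○○○●
●○●○
gen 8: ○○●●
○○○○
○●●●
○○○●
●○●○
gen 9: ●○●●
●●○○
●●●●
○○○●
●○●○
gen 10: ●○●●
●●○○
●●○●
○●●○
●○○○
gen 11: ●○●○
●●●●
●●○○
○●●○
●○○○
gen 12: ●○●○
●●●●
●●○○
●●●○
○●○○
gen 13: ●○●○
●●●●
●●○○
○●●○
●○○○
gen 14: ●○●○
●●○●
●○●●
○●○○
●○○○
gen 15: ●○●○
●●○●
●○●●
●●○○
○●○○

1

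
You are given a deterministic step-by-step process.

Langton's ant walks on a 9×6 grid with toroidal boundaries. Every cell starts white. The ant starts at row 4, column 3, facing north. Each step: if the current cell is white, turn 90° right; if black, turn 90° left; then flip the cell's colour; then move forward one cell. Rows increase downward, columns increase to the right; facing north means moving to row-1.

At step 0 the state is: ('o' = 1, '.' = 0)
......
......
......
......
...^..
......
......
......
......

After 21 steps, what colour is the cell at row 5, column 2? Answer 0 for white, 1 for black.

step 0: ......
......
......
......
...^..
......
......
......
......
step 1: ......
......
......
......
...o>.
......
......
......
......
step 2: ......
......
......
......
...oo.
....v.
......
......
......
step 3: ......
......
......
......
...oo.
...<o.
......
......
......
step 4: ......
......
......
......
...^o.
...oo.
......
......
......
step 5: ......
......
......
......
..<.o.
...oo.
......
......
......
step 6: ......
......
......
..^...
..o.o.
...oo.
......
......
......
step 7: ......
......
......
..o>..
..o.o.
...oo.
......
......
......
step 8: ......
......
......
..oo..
..ovo.
...oo.
......
......
......
step 9: ......
......
......
..oo..
..<oo.
...oo.
......
......
......
step 10: ......
......
......
..oo..
...oo.
..voo.
......
......
......
step 11: ......
......
......
..oo..
...oo.
.<ooo.
......
......
......
step 12: ......
......
......
..oo..
.^.oo.
.oooo.
......
......
......
step 13: ......
......
......
..oo..
.o>oo.
.oooo.
......
......
......
step 14: ......
......
......
..oo..
.oooo.
.ovoo.
......
......
......
step 15: ......
......
......
..oo..
.oooo.
.o.>o.
......
......
......
step 16: ......
......
......
..oo..
.oo^o.
.o..o.
......
......
......
step 17: ......
......
......
..oo..
.o<.o.
.o..o.
......
......
......
step 18: ......
......
......
..oo..
.o..o.
.ov.o.
......
......
......
step 19: ......
......
......
..oo..
.o..o.
.<o.o.
......
......
......
step 20: ......
......
......
..oo..
.o..o.
..o.o.
.v....
......
......
step 21: ......
......
......
..oo..
.o..o.
..o.o.
<o....
......
......

1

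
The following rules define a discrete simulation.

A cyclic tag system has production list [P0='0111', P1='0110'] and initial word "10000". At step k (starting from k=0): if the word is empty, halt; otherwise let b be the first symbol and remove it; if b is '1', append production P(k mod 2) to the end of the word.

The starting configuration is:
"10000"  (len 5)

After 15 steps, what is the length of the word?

22

step 0: "10000"  (len 5)
step 1: "00000111"  (len 8)
step 2: "0000111"  (len 7)
step 3: "000111"  (len 6)
step 4: "00111"  (len 5)
step 5: "0111"  (len 4)
step 6: "111"  (len 3)
step 7: "110111"  (len 6)
step 8: "101110110"  (len 9)
step 9: "011101100111"  (len 12)
step 10: "11101100111"  (len 11)
step 11: "11011001110111"  (len 14)
step 12: "10110011101110110"  (len 17)
step 13: "01100111011101100111"  (len 20)
step 14: "1100111011101100111"  (len 19)
step 15: "1001110111011001110111"  (len 22)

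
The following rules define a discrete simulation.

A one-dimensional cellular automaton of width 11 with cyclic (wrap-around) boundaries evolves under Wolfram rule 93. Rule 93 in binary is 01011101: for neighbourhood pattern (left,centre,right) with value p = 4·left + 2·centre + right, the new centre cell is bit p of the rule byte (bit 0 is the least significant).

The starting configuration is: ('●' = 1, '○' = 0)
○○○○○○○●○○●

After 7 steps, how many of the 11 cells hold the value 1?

6

t=0: ○○○○○○○●○○●
t=1: ●●●●●●○●●○●
t=2: ○○○○○●○●●○●
t=3: ●●●●○●○●●○●
t=4: ○○○●○●○●●○●
t=5: ●●○●○●○●●○●
t=6: ○●○●○●○●●○●
t=7: ○●○●○●○●●○●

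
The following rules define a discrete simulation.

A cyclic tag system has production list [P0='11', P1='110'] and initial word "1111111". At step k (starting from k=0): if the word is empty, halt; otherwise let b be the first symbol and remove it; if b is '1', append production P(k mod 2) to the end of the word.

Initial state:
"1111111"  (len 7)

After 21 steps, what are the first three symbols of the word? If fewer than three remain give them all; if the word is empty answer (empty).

011

t=0: "1111111"  (len 7)
t=1: "11111111"  (len 8)
t=2: "1111111110"  (len 10)
t=3: "11111111011"  (len 11)
t=4: "1111111011110"  (len 13)
t=5: "11111101111011"  (len 14)
t=6: "1111101111011110"  (len 16)
t=7: "11110111101111011"  (len 17)
t=8: "1110111101111011110"  (len 19)
t=9: "11011110111101111011"  (len 20)
t=10: "1011110111101111011110"  (len 22)
t=11: "01111011110111101111011"  (len 23)
t=12: "1111011110111101111011"  (len 22)
t=13: "11101111011110111101111"  (len 23)
t=14: "1101111011110111101111110"  (len 25)
t=15: "10111101111011110111111011"  (len 26)
t=16: "0111101111011110111111011110"  (len 28)
t=17: "111101111011110111111011110"  (len 27)
t=18: "11101111011110111111011110110"  (len 29)
t=19: "110111101111011111101111011011"  (len 30)
t=20: "10111101111011111101111011011110"  (len 32)
t=21: "011110111101111110111101101111011"  (len 33)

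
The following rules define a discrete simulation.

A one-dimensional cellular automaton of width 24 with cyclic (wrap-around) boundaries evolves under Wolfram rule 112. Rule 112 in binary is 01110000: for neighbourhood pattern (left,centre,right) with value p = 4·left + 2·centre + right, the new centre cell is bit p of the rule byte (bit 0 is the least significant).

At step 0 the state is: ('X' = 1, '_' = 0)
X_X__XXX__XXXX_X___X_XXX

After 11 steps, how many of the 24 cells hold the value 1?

9

k=0  X_X__XXX__XXXX_X___X_XXX
k=1  XX_X___XX____XX_X___X___
k=2  _XX_X___XX____XX_X___X__
k=3  __XX_X___XX____XX_X___X_
k=4  ___XX_X___XX____XX_X___X
k=5  X___XX_X___XX____XX_X___
k=6  _X___XX_X___XX____XX_X__
k=7  __X___XX_X___XX____XX_X_
k=8  ___X___XX_X___XX____XX_X
k=9  X___X___XX_X___XX____XX_
k=10  _X___X___XX_X___XX____XX
k=11  X_X___X___XX_X___XX____X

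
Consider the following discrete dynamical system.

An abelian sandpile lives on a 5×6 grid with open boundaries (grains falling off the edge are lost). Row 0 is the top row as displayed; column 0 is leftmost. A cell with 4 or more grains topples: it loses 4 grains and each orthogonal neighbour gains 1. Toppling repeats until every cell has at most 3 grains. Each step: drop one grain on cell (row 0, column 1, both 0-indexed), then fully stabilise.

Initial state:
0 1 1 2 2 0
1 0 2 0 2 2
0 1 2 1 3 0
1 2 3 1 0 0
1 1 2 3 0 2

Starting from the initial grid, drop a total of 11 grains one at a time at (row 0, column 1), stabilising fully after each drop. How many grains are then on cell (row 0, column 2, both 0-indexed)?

t=0: 0 1 1 2 2 0
1 0 2 0 2 2
0 1 2 1 3 0
1 2 3 1 0 0
1 1 2 3 0 2
t=1: 0 2 1 2 2 0
1 0 2 0 2 2
0 1 2 1 3 0
1 2 3 1 0 0
1 1 2 3 0 2
t=2: 0 3 1 2 2 0
1 0 2 0 2 2
0 1 2 1 3 0
1 2 3 1 0 0
1 1 2 3 0 2
t=3: 1 0 2 2 2 0
1 1 2 0 2 2
0 1 2 1 3 0
1 2 3 1 0 0
1 1 2 3 0 2
t=4: 1 1 2 2 2 0
1 1 2 0 2 2
0 1 2 1 3 0
1 2 3 1 0 0
1 1 2 3 0 2
t=5: 1 2 2 2 2 0
1 1 2 0 2 2
0 1 2 1 3 0
1 2 3 1 0 0
1 1 2 3 0 2
t=6: 1 3 2 2 2 0
1 1 2 0 2 2
0 1 2 1 3 0
1 2 3 1 0 0
1 1 2 3 0 2
t=7: 2 0 3 2 2 0
1 2 2 0 2 2
0 1 2 1 3 0
1 2 3 1 0 0
1 1 2 3 0 2
t=8: 2 1 3 2 2 0
1 2 2 0 2 2
0 1 2 1 3 0
1 2 3 1 0 0
1 1 2 3 0 2
t=9: 2 2 3 2 2 0
1 2 2 0 2 2
0 1 2 1 3 0
1 2 3 1 0 0
1 1 2 3 0 2
t=10: 2 3 3 2 2 0
1 2 2 0 2 2
0 1 2 1 3 0
1 2 3 1 0 0
1 1 2 3 0 2
t=11: 3 1 0 3 2 0
1 3 3 0 2 2
0 1 2 1 3 0
1 2 3 1 0 0
1 1 2 3 0 2

0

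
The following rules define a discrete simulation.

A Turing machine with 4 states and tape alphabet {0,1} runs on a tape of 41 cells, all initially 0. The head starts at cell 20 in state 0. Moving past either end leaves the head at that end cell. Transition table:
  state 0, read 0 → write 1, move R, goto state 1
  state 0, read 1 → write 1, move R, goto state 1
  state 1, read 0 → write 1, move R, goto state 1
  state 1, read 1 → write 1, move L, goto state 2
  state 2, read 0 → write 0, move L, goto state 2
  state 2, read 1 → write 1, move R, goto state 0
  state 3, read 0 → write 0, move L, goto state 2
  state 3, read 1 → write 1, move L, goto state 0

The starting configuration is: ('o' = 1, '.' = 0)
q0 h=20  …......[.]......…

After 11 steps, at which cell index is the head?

t=0: q0 h=20  …......[.]......…
t=1: q1 h=21  ….....o[.]......…
t=2: q1 h=22  …....oo[.]......…
t=3: q1 h=23  …...ooo[.]......…
t=4: q1 h=24  …..oooo[.]......…
t=5: q1 h=25  ….ooooo[.]......…
t=6: q1 h=26  …oooooo[.]......…
t=7: q1 h=27  …oooooo[.]......…
t=8: q1 h=28  …oooooo[.]......…
t=9: q1 h=29  …oooooo[.]......…
t=10: q1 h=30  …oooooo[.]......…
t=11: q1 h=31  …oooooo[.]......…

31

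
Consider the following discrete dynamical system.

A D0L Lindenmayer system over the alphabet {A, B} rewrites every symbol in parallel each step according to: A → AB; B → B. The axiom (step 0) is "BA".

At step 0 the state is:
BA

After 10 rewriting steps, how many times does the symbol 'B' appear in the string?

11

step 0: BA
step 1: BAB
step 2: BABB
step 3: BABBB
step 4: BABBBB
step 5: BABBBBB
step 6: BABBBBBB
step 7: BABBBBBBB
step 8: BABBBBBBBB
step 9: BABBBBBBBBB
step 10: BABBBBBBBBBB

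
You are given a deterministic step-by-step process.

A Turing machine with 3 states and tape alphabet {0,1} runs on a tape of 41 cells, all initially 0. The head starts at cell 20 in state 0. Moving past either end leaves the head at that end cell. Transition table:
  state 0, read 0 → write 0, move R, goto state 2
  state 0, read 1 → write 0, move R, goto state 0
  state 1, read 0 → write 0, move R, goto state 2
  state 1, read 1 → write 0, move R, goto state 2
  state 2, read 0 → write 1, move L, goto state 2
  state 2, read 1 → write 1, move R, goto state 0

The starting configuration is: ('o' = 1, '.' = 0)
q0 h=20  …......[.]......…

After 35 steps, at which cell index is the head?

[0] q0 h=20  …......[.]......…
[1] q2 h=21  …......[.]......…
[2] q2 h=20  …......[.]o.....…
[3] q2 h=19  …......[.]oo....…
[4] q2 h=18  …......[.]ooo...…
[5] q2 h=17  …......[.]oooo..…
[6] q2 h=16  …......[.]ooooo.…
[7] q2 h=15  …......[.]oooooo…
[8] q2 h=14  …......[.]oooooo…
[9] q2 h=13  …......[.]oooooo…
[10] q2 h=12  …......[.]oooooo…
[11] q2 h=11  …......[.]oooooo…
[12] q2 h=10  …......[.]oooooo…
[13] q2 h= 9  …......[.]oooooo…
[14] q2 h= 8  …......[.]oooooo…
[15] q2 h= 7  …......[.]oooooo…
[16] q2 h= 6  |......[.]oooooo…
[17] q2 h= 5  |.....[.]oooooo…
[18] q2 h= 4  |....[.]oooooo…
[19] q2 h= 3  |...[.]oooooo…
[20] q2 h= 2  |..[.]oooooo…
[21] q2 h= 1  |.[.]oooooo…
[22] q2 h= 0  |[.]oooooo…
[23] q2 h= 0  |[o]oooooo…
[24] q0 h= 1  |o[o]oooooo…
[25] q0 h= 2  |o.[o]oooooo…
[26] q0 h= 3  |o..[o]oooooo…
[27] q0 h= 4  |o...[o]oooooo…
[28] q0 h= 5  |o....[o]oooooo…
[29] q0 h= 6  |o.....[o]oooooo…
[30] q0 h= 7  …......[o]oooooo…
[31] q0 h= 8  …......[o]oooooo…
[32] q0 h= 9  …......[o]oooooo…
[33] q0 h=10  …......[o]oooooo…
[34] q0 h=11  …......[o]oooooo…
[35] q0 h=12  …......[o]oooooo…

12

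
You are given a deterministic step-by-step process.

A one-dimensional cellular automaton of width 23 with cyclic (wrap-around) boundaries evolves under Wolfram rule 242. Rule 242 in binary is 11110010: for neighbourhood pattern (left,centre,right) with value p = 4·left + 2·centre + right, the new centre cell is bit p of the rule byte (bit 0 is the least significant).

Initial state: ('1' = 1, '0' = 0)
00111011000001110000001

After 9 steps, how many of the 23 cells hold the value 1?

15

[0] 00111011000001110000001
[1] 11011101100010111000010
[2] 01101110110101011100101
[3] 10110111011010101111010
[4] 01011011101101010111101
[5] 10101101110110101011110
[6] 01010110111011010101111
[7] 10101011011101101010111
[8] 11010101101110110101011
[9] 11101010110111011010101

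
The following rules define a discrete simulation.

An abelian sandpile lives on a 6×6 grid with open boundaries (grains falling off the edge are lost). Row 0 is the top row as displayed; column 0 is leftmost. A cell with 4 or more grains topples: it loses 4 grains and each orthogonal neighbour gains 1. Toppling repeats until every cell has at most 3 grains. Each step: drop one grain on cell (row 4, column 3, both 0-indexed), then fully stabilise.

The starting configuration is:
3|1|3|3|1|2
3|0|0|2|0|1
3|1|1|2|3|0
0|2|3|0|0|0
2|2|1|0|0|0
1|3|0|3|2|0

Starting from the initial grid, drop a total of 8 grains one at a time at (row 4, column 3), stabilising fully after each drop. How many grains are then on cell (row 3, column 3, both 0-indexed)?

2

k=0  3|1|3|3|1|2
3|0|0|2|0|1
3|1|1|2|3|0
0|2|3|0|0|0
2|2|1|0|0|0
1|3|0|3|2|0
k=1  3|1|3|3|1|2
3|0|0|2|0|1
3|1|1|2|3|0
0|2|3|0|0|0
2|2|1|1|0|0
1|3|0|3|2|0
k=2  3|1|3|3|1|2
3|0|0|2|0|1
3|1|1|2|3|0
0|2|3|0|0|0
2|2|1|2|0|0
1|3|0|3|2|0
k=3  3|1|3|3|1|2
3|0|0|2|0|1
3|1|1|2|3|0
0|2|3|0|0|0
2|2|1|3|0|0
1|3|0|3|2|0
k=4  3|1|3|3|1|2
3|0|0|2|0|1
3|1|1|2|3|0
0|2|3|1|0|0
2|2|2|1|1|0
1|3|1|0|3|0
k=5  3|1|3|3|1|2
3|0|0|2|0|1
3|1|1|2|3|0
0|2|3|1|0|0
2|2|2|2|1|0
1|3|1|0|3|0
k=6  3|1|3|3|1|2
3|0|0|2|0|1
3|1|1|2|3|0
0|2|3|1|0|0
2|2|2|3|1|0
1|3|1|0|3|0
k=7  3|1|3|3|1|2
3|0|0|2|0|1
3|1|1|2|3|0
0|2|3|2|0|0
2|2|3|0|2|0
1|3|1|1|3|0
k=8  3|1|3|3|1|2
3|0|0|2|0|1
3|1|1|2|3|0
0|2|3|2|0|0
2|2|3|1|2|0
1|3|1|1|3|0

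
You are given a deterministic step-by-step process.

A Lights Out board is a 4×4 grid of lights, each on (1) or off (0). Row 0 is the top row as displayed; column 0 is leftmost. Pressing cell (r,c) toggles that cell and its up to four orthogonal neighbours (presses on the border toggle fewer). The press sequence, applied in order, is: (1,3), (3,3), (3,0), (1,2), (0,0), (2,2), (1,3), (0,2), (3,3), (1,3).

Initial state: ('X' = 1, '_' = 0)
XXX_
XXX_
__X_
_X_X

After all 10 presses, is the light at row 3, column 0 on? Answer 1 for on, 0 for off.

[0] XXX_
XXX_
__X_
_X_X
[1] XXXX
XX_X
__XX
_X_X
[2] XXXX
XX_X
__X_
_XX_
[3] XXXX
XX_X
X_X_
X_X_
[4] XX_X
X_X_
X___
X_X_
[5] ___X
__X_
X___
X_X_
[6] ___X
____
XXXX
X___
[7] ____
__XX
XXX_
X___
[8] _XXX
___X
XXX_
X___
[9] _XXX
___X
XXXX
X_XX
[10] _XX_
__X_
XXX_
X_XX

1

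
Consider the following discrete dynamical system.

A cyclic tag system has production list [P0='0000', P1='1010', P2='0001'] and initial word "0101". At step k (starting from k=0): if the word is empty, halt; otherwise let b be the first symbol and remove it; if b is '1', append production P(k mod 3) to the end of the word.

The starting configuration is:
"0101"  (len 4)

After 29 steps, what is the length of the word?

0) "0101"  (len 4)
1) "101"  (len 3)
2) "011010"  (len 6)
3) "11010"  (len 5)
4) "10100000"  (len 8)
5) "01000001010"  (len 11)
6) "1000001010"  (len 10)
7) "0000010100000"  (len 13)
8) "000010100000"  (len 12)
9) "00010100000"  (len 11)
10) "0010100000"  (len 10)
11) "010100000"  (len 9)
12) "10100000"  (len 8)
13) "01000000000"  (len 11)
14) "1000000000"  (len 10)
15) "0000000000001"  (len 13)
16) "000000000001"  (len 12)
17) "00000000001"  (len 11)
18) "0000000001"  (len 10)
19) "000000001"  (len 9)
20) "00000001"  (len 8)
21) "0000001"  (len 7)
22) "000001"  (len 6)
23) "00001"  (len 5)
24) "0001"  (len 4)
25) "001"  (len 3)
26) "01"  (len 2)
27) "1"  (len 1)
28) "0000"  (len 4)
29) "000"  (len 3)

3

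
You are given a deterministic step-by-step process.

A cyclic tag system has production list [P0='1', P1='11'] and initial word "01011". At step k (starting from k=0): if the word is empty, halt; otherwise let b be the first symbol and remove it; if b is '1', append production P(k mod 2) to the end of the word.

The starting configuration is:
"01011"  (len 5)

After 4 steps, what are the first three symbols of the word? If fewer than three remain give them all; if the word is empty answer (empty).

111

[0] "01011"  (len 5)
[1] "1011"  (len 4)
[2] "01111"  (len 5)
[3] "1111"  (len 4)
[4] "11111"  (len 5)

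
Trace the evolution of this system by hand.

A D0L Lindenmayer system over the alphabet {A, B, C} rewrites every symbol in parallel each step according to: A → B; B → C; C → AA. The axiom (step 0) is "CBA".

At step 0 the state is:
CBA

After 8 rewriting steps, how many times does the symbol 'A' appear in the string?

8

k=0  CBA
k=1  AACB
k=2  BBAAC
k=3  CCBBAA
k=4  AAAACCBB
k=5  BBBBAAAACC
k=6  CCCCBBBBAAAA
k=7  AAAAAAAACCCCBBBB
k=8  BBBBBBBBAAAAAAAACCCC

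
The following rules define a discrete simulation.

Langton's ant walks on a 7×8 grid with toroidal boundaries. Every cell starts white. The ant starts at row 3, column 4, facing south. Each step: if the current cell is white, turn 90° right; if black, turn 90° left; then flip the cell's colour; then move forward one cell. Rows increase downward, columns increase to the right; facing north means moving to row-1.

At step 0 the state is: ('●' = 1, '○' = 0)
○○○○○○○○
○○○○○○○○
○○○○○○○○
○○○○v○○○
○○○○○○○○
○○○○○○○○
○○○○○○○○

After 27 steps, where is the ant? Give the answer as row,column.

0) ○○○○○○○○
○○○○○○○○
○○○○○○○○
○○○○v○○○
○○○○○○○○
○○○○○○○○
○○○○○○○○
1) ○○○○○○○○
○○○○○○○○
○○○○○○○○
○○○<●○○○
○○○○○○○○
○○○○○○○○
○○○○○○○○
2) ○○○○○○○○
○○○○○○○○
○○○^○○○○
○○○●●○○○
○○○○○○○○
○○○○○○○○
○○○○○○○○
3) ○○○○○○○○
○○○○○○○○
○○○●>○○○
○○○●●○○○
○○○○○○○○
○○○○○○○○
○○○○○○○○
4) ○○○○○○○○
○○○○○○○○
○○○●●○○○
○○○●v○○○
○○○○○○○○
○○○○○○○○
○○○○○○○○
5) ○○○○○○○○
○○○○○○○○
○○○●●○○○
○○○●○>○○
○○○○○○○○
○○○○○○○○
○○○○○○○○
6) ○○○○○○○○
○○○○○○○○
○○○●●○○○
○○○●○●○○
○○○○○v○○
○○○○○○○○
○○○○○○○○
7) ○○○○○○○○
○○○○○○○○
○○○●●○○○
○○○●○●○○
○○○○<●○○
○○○○○○○○
○○○○○○○○
8) ○○○○○○○○
○○○○○○○○
○○○●●○○○
○○○●^●○○
○○○○●●○○
○○○○○○○○
○○○○○○○○
9) ○○○○○○○○
○○○○○○○○
○○○●●○○○
○○○●●>○○
○○○○●●○○
○○○○○○○○
○○○○○○○○
10) ○○○○○○○○
○○○○○○○○
○○○●●^○○
○○○●●○○○
○○○○●●○○
○○○○○○○○
○○○○○○○○
11) ○○○○○○○○
○○○○○○○○
○○○●●●>○
○○○●●○○○
○○○○●●○○
○○○○○○○○
○○○○○○○○
12) ○○○○○○○○
○○○○○○○○
○○○●●●●○
○○○●●○v○
○○○○●●○○
○○○○○○○○
○○○○○○○○
13) ○○○○○○○○
○○○○○○○○
○○○●●●●○
○○○●●<●○
○○○○●●○○
○○○○○○○○
○○○○○○○○
14) ○○○○○○○○
○○○○○○○○
○○○●●^●○
○○○●●●●○
○○○○●●○○
○○○○○○○○
○○○○○○○○
15) ○○○○○○○○
○○○○○○○○
○○○●<○●○
○○○●●●●○
○○○○●●○○
○○○○○○○○
○○○○○○○○
16) ○○○○○○○○
○○○○○○○○
○○○●○○●○
○○○●v●●○
○○○○●●○○
○○○○○○○○
○○○○○○○○
17) ○○○○○○○○
○○○○○○○○
○○○●○○●○
○○○●○>●○
○○○○●●○○
○○○○○○○○
○○○○○○○○
18) ○○○○○○○○
○○○○○○○○
○○○●○^●○
○○○●○○●○
○○○○●●○○
○○○○○○○○
○○○○○○○○
19) ○○○○○○○○
○○○○○○○○
○○○●○●>○
○○○●○○●○
○○○○●●○○
○○○○○○○○
○○○○○○○○
20) ○○○○○○○○
○○○○○○^○
○○○●○●○○
○○○●○○●○
○○○○●●○○
○○○○○○○○
○○○○○○○○
21) ○○○○○○○○
○○○○○○●>
○○○●○●○○
○○○●○○●○
○○○○●●○○
○○○○○○○○
○○○○○○○○
22) ○○○○○○○○
○○○○○○●●
○○○●○●○v
○○○●○○●○
○○○○●●○○
○○○○○○○○
○○○○○○○○
23) ○○○○○○○○
○○○○○○●●
○○○●○●<●
○○○●○○●○
○○○○●●○○
○○○○○○○○
○○○○○○○○
24) ○○○○○○○○
○○○○○○^●
○○○●○●●●
○○○●○○●○
○○○○●●○○
○○○○○○○○
○○○○○○○○
25) ○○○○○○○○
○○○○○<○●
○○○●○●●●
○○○●○○●○
○○○○●●○○
○○○○○○○○
○○○○○○○○
26) ○○○○○^○○
○○○○○●○●
○○○●○●●●
○○○●○○●○
○○○○●●○○
○○○○○○○○
○○○○○○○○
27) ○○○○○●>○
○○○○○●○●
○○○●○●●●
○○○●○○●○
○○○○●●○○
○○○○○○○○
○○○○○○○○

0,6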